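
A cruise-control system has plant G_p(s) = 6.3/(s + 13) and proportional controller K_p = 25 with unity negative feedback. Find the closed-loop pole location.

s = -170.5

Closed-loop transfer function: T(s) = K_p·G_p(s)/(1 + K_p·G_p(s)) = 157.5/(s + 13 + 157.5) = 157.5/(s + 170.5).
The closed-loop pole is at s = −170.5.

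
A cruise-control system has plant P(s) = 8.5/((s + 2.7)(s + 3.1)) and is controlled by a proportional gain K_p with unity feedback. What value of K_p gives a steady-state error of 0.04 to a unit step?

K_p = 23.6

The loop is type 0, so e_ss(step) = 1/(1 + K_pos) with K_pos = K_p·P(0).
P(0) = 1.016. Require 1/(1 + K_p·1.016) = 0.04, so 1 + 1.016·K_p = 25.
K_p = (25 − 1)/1.016 = 23.6.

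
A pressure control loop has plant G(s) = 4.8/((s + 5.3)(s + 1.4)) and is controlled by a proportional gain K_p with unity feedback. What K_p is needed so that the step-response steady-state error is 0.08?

K_p = 17.8

The loop is type 0, so e_ss(step) = 1/(1 + K_pos) with K_pos = K_p·G(0).
G(0) = 0.6469. Require 1/(1 + K_p·0.6469) = 0.08, so 1 + 0.6469·K_p = 12.5.
K_p = (12.5 − 1)/0.6469 = 17.8.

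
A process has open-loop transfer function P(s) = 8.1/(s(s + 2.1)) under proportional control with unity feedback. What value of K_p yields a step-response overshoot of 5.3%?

K_p = 0.292

From %OS = 100·exp(−πζ/√(1−ζ²)) = 5.3%, ζ = −ln(0.053)/√(π²+ln²(0.053)) = 0.683.
Characteristic equation s² + 2.1s + 8.1K_p = 0 gives ζ = 2.1/(2√(8.1K_p)).
Setting ζ = 0.683: √(8.1K_p) = 2.1/(2·0.683) = 1.537, so K_p = 2.364/8.1 = 0.292.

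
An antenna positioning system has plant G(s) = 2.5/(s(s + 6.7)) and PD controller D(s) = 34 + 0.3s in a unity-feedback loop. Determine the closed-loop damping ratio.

Forward path: (34 + 0.3s)·2.5/(s(s+6.7)). The closed-loop characteristic equation is s² + (6.7 + 2.5·0.3)s + 2.5·34 = 0.
That is s² + 7.45s + 85 = 0, so ω_n = 9.22 rad/s and ζ = 7.45/(2·9.22) = 0.404.

ζ = 0.404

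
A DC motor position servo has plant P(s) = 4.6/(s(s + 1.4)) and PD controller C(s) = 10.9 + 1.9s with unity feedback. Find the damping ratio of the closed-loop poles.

Forward path: (10.9 + 1.9s)·4.6/(s(s+1.4)). The closed-loop characteristic equation is s² + (1.4 + 4.6·1.9)s + 4.6·10.9 = 0.
That is s² + 10.14s + 50.14 = 0, so ω_n = 7.081 rad/s and ζ = 10.14/(2·7.081) = 0.716.

ζ = 0.716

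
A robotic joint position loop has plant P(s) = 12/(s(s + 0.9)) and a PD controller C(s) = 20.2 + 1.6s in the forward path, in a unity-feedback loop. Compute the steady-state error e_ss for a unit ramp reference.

0.00371

The loop has one pole at the origin (type 1). Velocity error constant K_v = lim_{s→0} s·C(s)P(s) = 20.2·12/0.9 = 269.3.
Steady-state error to a unit ramp: e_ss = 1/K_v = 0.00371.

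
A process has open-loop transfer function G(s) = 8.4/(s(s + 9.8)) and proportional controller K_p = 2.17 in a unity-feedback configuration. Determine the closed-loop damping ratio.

The closed-loop denominator is s(s+9.8) + 2.17·8.4 = s² + 9.8s + 18.23.
Matching s² + 2ζω_n s + ω_n²: ω_n = √18.23 = 4.269 rad/s and 2ζω_n = 9.8, so ζ = 9.8/(2·4.269) = 1.15.

ζ = 1.15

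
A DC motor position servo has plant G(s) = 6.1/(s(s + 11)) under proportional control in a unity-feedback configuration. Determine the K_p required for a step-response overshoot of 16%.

From %OS = 100·exp(−πζ/√(1−ζ²)) = 16%, ζ = −ln(0.16)/√(π²+ln²(0.16)) = 0.5039.
Characteristic equation s² + 11s + 6.1K_p = 0 gives ζ = 11/(2√(6.1K_p)).
Setting ζ = 0.5039: √(6.1K_p) = 11/(2·0.5039) = 10.92, so K_p = 119.1/6.1 = 19.5.

K_p = 19.5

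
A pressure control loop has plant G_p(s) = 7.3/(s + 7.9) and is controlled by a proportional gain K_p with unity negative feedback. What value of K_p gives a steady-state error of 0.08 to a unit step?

K_p = 12.4

Steady-state error for a unit step on this type-0 loop is 1/(1 + K_p·G_p(0)).
G_p(0) = 0.9241. Require 1/(1 + K_p·0.9241) = 0.08, so 1 + 0.9241·K_p = 12.5.
K_p = (12.5 − 1)/0.9241 = 12.4.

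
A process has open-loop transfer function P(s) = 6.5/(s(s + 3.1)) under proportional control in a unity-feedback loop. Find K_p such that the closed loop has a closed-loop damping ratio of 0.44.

K_p = 1.91

Closed-loop characteristic equation: s² + 3.1s + K_p·6.5 = 0.
So ω_n = √(6.5K_p) and 2ζω_n = 3.1, giving ζ = 3.1/(2√(6.5K_p)).
Setting ζ = 0.44: √(6.5K_p) = 3.1/(2·0.44) = 3.523, so K_p = 12.41/6.5 = 1.91.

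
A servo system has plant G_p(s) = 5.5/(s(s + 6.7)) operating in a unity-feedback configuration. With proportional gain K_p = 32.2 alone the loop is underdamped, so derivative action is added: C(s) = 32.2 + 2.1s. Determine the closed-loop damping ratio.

ζ = 0.686

Forward path: (32.2 + 2.1s)·5.5/(s(s+6.7)). The closed-loop characteristic equation is s² + (6.7 + 5.5·2.1)s + 5.5·32.2 = 0.
That is s² + 18.25s + 177.1 = 0, so ω_n = 13.31 rad/s and ζ = 18.25/(2·13.31) = 0.6857.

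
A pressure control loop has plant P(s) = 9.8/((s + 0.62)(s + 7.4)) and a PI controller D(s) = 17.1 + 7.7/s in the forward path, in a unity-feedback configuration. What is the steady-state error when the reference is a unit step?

The open loop D(s)P(s) has a pole at the origin (type 1), so the static position error constant is infinite and e_ss = 1/(1+∞) = 0.

0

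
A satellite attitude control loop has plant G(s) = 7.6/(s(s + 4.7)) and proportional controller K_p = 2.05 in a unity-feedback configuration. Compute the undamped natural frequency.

1 + K_p·G(s) = 0 gives s² + 4.7s + 15.58 = 0.
Matching s² + 2ζω_n s + ω_n²: ω_n = √15.58 = 3.947 rad/s and 2ζω_n = 4.7, so ζ = 4.7/(2·3.947) = 0.595.

ω_n = 3.95 rad/s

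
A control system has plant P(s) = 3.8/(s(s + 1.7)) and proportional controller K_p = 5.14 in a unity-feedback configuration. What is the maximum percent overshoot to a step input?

54%

From 1 + K_pP(s) = 0: s² + 1.7s + 19.53 = 0 ⇒ ω_n = 4.42, ζ = 0.1923.
%OS = 100·exp(−πζ/√(1−ζ²)) = 100·exp(−π·0.1923/√0.963) = 54%.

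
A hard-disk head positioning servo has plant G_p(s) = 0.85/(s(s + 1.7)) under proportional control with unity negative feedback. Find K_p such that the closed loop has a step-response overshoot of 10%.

K_p = 2.43

From %OS = 100·exp(−πζ/√(1−ζ²)) = 10%, ζ = −ln(0.1)/√(π²+ln²(0.1)) = 0.5912.
Characteristic equation s² + 1.7s + 0.85K_p = 0 gives ζ = 1.7/(2√(0.85K_p)).
Setting ζ = 0.5912: √(0.85K_p) = 1.7/(2·0.5912) = 1.438, so K_p = 2.067/0.85 = 2.43.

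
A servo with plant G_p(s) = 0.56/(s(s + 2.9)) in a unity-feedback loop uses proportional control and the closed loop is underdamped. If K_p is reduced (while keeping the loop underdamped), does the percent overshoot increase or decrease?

ζ = 2.9/(2√(0.56K_p)) rises as K_p falls; higher damping means less overshoot.

decrease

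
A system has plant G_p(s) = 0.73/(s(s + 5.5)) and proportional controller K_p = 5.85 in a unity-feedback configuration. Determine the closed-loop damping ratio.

The closed-loop denominator is s(s+5.5) + 5.85·0.73 = s² + 5.5s + 4.27.
Matching s² + 2ζω_n s + ω_n²: ω_n = √4.27 = 2.067 rad/s and 2ζω_n = 5.5, so ζ = 5.5/(2·2.067) = 1.33.

ζ = 1.33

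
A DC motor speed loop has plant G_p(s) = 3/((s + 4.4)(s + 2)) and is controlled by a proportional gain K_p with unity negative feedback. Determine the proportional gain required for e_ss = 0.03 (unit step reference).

Steady-state error for a unit step on this type-0 loop is 1/(1 + K_p·G_p(0)).
G_p(0) = 0.3409. Require 1/(1 + K_p·0.3409) = 0.03, so 1 + 0.3409·K_p = 33.33.
K_p = (33.33 − 1)/0.3409 = 94.8.

K_p = 94.8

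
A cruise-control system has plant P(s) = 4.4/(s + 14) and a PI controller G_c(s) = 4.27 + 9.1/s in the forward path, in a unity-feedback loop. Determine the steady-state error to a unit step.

The open loop G_c(s)P(s) has a pole at the origin (type 1), so the static position error constant is infinite and e_ss = 1/(1+∞) = 0.

0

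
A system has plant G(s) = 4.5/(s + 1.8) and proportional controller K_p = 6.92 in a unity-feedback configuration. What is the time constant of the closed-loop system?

τ = 0.0304 s

Closed-loop transfer function: T(s) = K_p·G(s)/(1 + K_p·G(s)) = 31.14/(s + 1.8 + 31.14) = 31.14/(s + 32.94).
Time constant τ = 1/32.94 = 0.0304 s.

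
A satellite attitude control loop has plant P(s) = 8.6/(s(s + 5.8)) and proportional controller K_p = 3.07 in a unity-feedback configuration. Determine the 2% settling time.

T_s ≈ 1.38 s

The closed-loop denominator s² + 5.8s + 26.4 gives ω_n = √26.4 = 5.138 and ζ = 5.8/(2ω_n) = 0.5644.
2% settling time T_s ≈ 4/(ζω_n) = 4/2.9 = 1.38 s.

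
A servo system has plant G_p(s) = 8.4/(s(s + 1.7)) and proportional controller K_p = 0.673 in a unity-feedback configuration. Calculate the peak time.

T_p = 1.41 s

Closed-loop characteristic equation: s² + 1.7s + 5.653 = 0, so ω_n = 2.378 rad/s and ζ = 1.7/(2·2.378) = 0.3575.
Damped frequency ω_d = ω_n√(1−ζ²) = 2.221 rad/s, so peak time T_p = π/ω_d = 1.41 s.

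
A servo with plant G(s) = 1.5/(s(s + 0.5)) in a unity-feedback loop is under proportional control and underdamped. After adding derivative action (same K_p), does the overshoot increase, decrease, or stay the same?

The derivative term adds K·K_d to the s-coefficient of the characteristic equation, raising 2ζω_n while ω_n is unchanged; ζ increases, so overshoot decreases.

decrease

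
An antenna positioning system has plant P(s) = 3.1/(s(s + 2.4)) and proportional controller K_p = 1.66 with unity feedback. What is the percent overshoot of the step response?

The closed-loop denominator s² + 2.4s + 5.146 gives ω_n = √5.146 = 2.268 and ζ = 2.4/(2ω_n) = 0.529.
%OS = 100·exp(−πζ/√(1−ζ²)) = 100·exp(−π·0.529/√0.7202) = 14.1%.

14.1%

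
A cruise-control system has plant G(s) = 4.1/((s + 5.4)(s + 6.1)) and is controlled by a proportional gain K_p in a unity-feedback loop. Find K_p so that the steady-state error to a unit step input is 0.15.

K_p = 45.5

For a type-0 loop with proportional control, e_ss = 1/(1 + K_p·G(0)).
G(0) = 0.1245. Require 1/(1 + K_p·0.1245) = 0.15, so 1 + 0.1245·K_p = 6.667.
K_p = (6.667 − 1)/0.1245 = 45.5.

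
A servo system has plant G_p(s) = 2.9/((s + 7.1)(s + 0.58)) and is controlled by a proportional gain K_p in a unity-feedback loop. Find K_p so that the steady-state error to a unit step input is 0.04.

K_p = 34.1

The loop is type 0, so e_ss(step) = 1/(1 + K_pos) with K_pos = K_p·G_p(0).
G_p(0) = 0.7042. Require 1/(1 + K_p·0.7042) = 0.04, so 1 + 0.7042·K_p = 25.
K_p = (25 − 1)/0.7042 = 34.1.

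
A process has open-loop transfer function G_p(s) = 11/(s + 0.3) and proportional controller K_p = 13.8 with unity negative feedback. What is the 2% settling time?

Closed-loop transfer function: T(s) = K_p·G_p(s)/(1 + K_p·G_p(s)) = 151.8/(s + 0.3 + 151.8) = 151.8/(s + 152.1).
Time constant τ = 1/152.1 = 0.006575 s, so the 2% settling time is about 4τ = 0.0263 s.

T_s ≈ 0.0263 s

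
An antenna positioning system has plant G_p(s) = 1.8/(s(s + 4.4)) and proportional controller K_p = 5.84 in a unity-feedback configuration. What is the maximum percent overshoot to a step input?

From 1 + K_pG_p(s) = 0: s² + 4.4s + 10.51 = 0 ⇒ ω_n = 3.242, ζ = 0.6785.
%OS = 100·exp(−πζ/√(1−ζ²)) = 100·exp(−π·0.6785/√0.5396) = 5.49%.

5.49%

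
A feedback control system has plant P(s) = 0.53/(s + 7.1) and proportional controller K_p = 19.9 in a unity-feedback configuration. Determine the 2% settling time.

T_s ≈ 0.227 s

Closed-loop transfer function: T(s) = K_p·P(s)/(1 + K_p·P(s)) = 10.55/(s + 7.1 + 10.55) = 10.55/(s + 17.65).
Time constant τ = 1/17.65 = 0.05667 s, so the 2% settling time is about 4τ = 0.227 s.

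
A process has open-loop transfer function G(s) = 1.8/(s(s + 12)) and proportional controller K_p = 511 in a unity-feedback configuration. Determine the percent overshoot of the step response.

From 1 + K_pG(s) = 0: s² + 12s + 919.8 = 0 ⇒ ω_n = 30.33, ζ = 0.1978.
%OS = 100·exp(−πζ/√(1−ζ²)) = 100·exp(−π·0.1978/√0.9609) = 53%.

53%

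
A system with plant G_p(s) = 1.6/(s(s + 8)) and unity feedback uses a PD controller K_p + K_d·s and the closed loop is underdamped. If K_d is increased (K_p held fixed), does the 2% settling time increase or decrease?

decrease

Characteristic equation s² + (8 + 1.6K_d)s + 1.6K_p = 0: raising K_d increases ζω_n = (8+1.6K_d)/2 while the loop stays underdamped, so T_s ≈ 4/(ζω_n) decreases.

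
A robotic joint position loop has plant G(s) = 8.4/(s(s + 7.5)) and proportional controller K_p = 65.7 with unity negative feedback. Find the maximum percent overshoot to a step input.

The closed-loop denominator s² + 7.5s + 551.9 gives ω_n = √551.9 = 23.49 and ζ = 7.5/(2ω_n) = 0.1596.
%OS = 100·exp(−πζ/√(1−ζ²)) = 100·exp(−π·0.1596/√0.9745) = 60.2%.

60.2%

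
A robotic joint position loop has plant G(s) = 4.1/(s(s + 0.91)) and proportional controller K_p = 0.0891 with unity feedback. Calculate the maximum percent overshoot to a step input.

2.75%

Closed-loop characteristic equation: s² + 0.91s + 0.3653 = 0, so ω_n = 0.6044 rad/s and ζ = 0.91/(2·0.6044) = 0.7528.
%OS = 100·exp(−πζ/√(1−ζ²)) = 100·exp(−π·0.7528/√0.4333) = 2.75%.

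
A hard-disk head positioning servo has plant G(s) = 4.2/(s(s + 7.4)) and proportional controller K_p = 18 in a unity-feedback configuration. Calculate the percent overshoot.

22.8%

The closed-loop denominator s² + 7.4s + 75.6 gives ω_n = √75.6 = 8.695 and ζ = 7.4/(2ω_n) = 0.4255.
%OS = 100·exp(−πζ/√(1−ζ²)) = 100·exp(−π·0.4255/√0.8189) = 22.8%.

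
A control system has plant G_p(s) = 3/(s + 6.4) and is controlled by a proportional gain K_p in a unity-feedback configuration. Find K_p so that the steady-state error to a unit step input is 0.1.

Steady-state error for a unit step on this type-0 loop is 1/(1 + K_p·G_p(0)).
G_p(0) = 0.4688. Require 1/(1 + K_p·0.4688) = 0.1, so 1 + 0.4688·K_p = 10.
K_p = (10 − 1)/0.4688 = 19.2.

K_p = 19.2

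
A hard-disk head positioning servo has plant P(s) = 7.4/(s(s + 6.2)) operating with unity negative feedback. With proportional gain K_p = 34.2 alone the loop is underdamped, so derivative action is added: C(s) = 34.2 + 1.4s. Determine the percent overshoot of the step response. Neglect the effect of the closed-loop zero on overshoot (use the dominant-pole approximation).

Forward path: (34.2 + 1.4s)·7.4/(s(s+6.2)). The closed-loop characteristic equation is s² + (6.2 + 7.4·1.4)s + 7.4·34.2 = 0.
That is s² + 16.56s + 253.1 = 0, so ω_n = 15.91 rad/s and ζ = 16.56/(2·15.91) = 0.5205.
%OS = 100·exp(−πζ/√(1−ζ²)) = 14.7%.

14.7%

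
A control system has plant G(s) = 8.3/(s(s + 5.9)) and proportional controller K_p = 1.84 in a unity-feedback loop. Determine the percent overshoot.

Closed-loop characteristic equation: s² + 5.9s + 15.27 = 0, so ω_n = 3.908 rad/s and ζ = 5.9/(2·3.908) = 0.7549.
%OS = 100·exp(−πζ/√(1−ζ²)) = 100·exp(−π·0.7549/√0.4302) = 2.69%.

2.69%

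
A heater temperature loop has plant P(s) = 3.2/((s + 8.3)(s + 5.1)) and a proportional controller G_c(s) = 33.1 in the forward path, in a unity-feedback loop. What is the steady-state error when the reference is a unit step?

0.286

The loop is type 0. Static position error constant K_pos = G_c(0)·P(0) = 33.1·0.0756 = 2.502.
Steady-state error to a unit step: e_ss = 1/(1+K_pos) = 1/3.502 = 0.286.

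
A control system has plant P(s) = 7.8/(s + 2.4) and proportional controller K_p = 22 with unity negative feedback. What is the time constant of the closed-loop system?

τ = 0.00575 s

Closed-loop transfer function: T(s) = K_p·P(s)/(1 + K_p·P(s)) = 171.6/(s + 2.4 + 171.6) = 171.6/(s + 174).
Time constant τ = 1/174 = 0.00575 s.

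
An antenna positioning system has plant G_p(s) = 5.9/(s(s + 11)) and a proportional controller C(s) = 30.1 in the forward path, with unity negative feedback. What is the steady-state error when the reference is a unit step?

The open loop C(s)G_p(s) has a pole at the origin (type 1), so the static position error constant is infinite and e_ss = 1/(1+∞) = 0.

0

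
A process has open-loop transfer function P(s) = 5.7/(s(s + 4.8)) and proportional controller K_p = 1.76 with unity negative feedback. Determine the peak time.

T_p = 1.52 s

From 1 + K_pP(s) = 0: s² + 4.8s + 10.03 = 0 ⇒ ω_n = 3.167, ζ = 0.7577.
Damped frequency ω_d = ω_n√(1−ζ²) = 2.067 rad/s, so peak time T_p = π/ω_d = 1.52 s.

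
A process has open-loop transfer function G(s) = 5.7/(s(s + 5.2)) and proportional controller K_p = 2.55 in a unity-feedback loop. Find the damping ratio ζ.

ζ = 0.682

The closed-loop denominator is s(s+5.2) + 2.55·5.7 = s² + 5.2s + 14.54.
Matching s² + 2ζω_n s + ω_n²: ω_n = √14.54 = 3.812 rad/s and 2ζω_n = 5.2, so ζ = 5.2/(2·3.812) = 0.682.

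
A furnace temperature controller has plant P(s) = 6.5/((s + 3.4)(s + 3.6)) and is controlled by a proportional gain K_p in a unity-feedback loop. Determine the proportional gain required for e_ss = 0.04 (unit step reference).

K_p = 45.2

The loop is type 0, so e_ss(step) = 1/(1 + K_pos) with K_pos = K_p·P(0).
P(0) = 0.531. Require 1/(1 + K_p·0.531) = 0.04, so 1 + 0.531·K_p = 25.
K_p = (25 − 1)/0.531 = 45.2.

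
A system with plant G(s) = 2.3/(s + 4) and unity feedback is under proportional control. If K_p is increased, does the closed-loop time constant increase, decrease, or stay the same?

The closed-loop bandwidth 4+K_p·2.3 grows with K_p, so τ shrinks.

decrease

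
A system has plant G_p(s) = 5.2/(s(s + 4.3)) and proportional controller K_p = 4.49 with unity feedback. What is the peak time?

T_p = 0.726 s

The closed-loop denominator s² + 4.3s + 23.35 gives ω_n = √23.35 = 4.832 and ζ = 4.3/(2ω_n) = 0.445.
Damped frequency ω_d = ω_n√(1−ζ²) = 4.327 rad/s, so peak time T_p = π/ω_d = 0.726 s.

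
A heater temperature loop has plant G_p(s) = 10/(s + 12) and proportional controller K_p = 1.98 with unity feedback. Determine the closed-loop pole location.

Closed-loop transfer function: T(s) = K_p·G_p(s)/(1 + K_p·G_p(s)) = 19.8/(s + 12 + 19.8) = 19.8/(s + 31.8).
The closed-loop pole is at s = −31.8.

s = -31.8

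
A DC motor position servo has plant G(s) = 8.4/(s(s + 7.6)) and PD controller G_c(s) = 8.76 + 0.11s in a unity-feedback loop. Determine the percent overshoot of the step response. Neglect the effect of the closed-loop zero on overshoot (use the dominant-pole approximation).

Forward path: (8.76 + 0.11s)·8.4/(s(s+7.6)). The closed-loop characteristic equation is s² + (7.6 + 8.4·0.11)s + 8.4·8.76 = 0.
That is s² + 8.524s + 73.58 = 0, so ω_n = 8.578 rad/s and ζ = 8.524/(2·8.578) = 0.4968.
%OS = 100·exp(−πζ/√(1−ζ²)) = 16.6%.

16.6%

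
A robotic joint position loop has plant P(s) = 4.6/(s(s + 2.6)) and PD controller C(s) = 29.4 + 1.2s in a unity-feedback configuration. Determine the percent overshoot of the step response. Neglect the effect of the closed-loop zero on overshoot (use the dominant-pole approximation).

31%

Forward path: (29.4 + 1.2s)·4.6/(s(s+2.6)). The closed-loop characteristic equation is s² + (2.6 + 4.6·1.2)s + 4.6·29.4 = 0.
That is s² + 8.12s + 135.2 = 0, so ω_n = 11.63 rad/s and ζ = 8.12/(2·11.63) = 0.3491.
%OS = 100·exp(−πζ/√(1−ζ²)) = 31%.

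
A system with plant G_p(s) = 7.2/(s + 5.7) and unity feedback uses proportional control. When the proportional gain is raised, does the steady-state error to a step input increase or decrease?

e_ss = 1/(1 + K_p·G_p(0)); a larger K_p raises the denominator, so e_ss decreases.

decrease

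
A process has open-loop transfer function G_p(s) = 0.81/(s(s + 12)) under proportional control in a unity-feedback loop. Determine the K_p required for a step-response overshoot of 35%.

K_p = 442

From %OS = 100·exp(−πζ/√(1−ζ²)) = 35%, ζ = −ln(0.35)/√(π²+ln²(0.35)) = 0.3169.
Characteristic equation s² + 12s + 0.81K_p = 0 gives ζ = 12/(2√(0.81K_p)).
Setting ζ = 0.3169: √(0.81K_p) = 12/(2·0.3169) = 18.93, so K_p = 358.4/0.81 = 442.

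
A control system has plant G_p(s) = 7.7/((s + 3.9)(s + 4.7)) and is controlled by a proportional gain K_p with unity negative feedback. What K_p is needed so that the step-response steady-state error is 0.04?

The loop is type 0, so e_ss(step) = 1/(1 + K_pos) with K_pos = K_p·G_p(0).
G_p(0) = 0.4201. Require 1/(1 + K_p·0.4201) = 0.04, so 1 + 0.4201·K_p = 25.
K_p = (25 − 1)/0.4201 = 57.1.

K_p = 57.1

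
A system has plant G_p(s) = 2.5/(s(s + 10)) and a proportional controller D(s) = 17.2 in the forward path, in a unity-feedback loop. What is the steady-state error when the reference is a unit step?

The open loop D(s)G_p(s) has a pole at the origin (type 1), so the static position error constant is infinite and e_ss = 1/(1+∞) = 0.

0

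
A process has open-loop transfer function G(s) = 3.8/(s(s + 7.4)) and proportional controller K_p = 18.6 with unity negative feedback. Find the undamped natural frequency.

The closed-loop denominator is s(s+7.4) + 18.6·3.8 = s² + 7.4s + 70.68.
So ω_n² = 70.68 ⇒ ω_n = 8.407 rad/s, and ζ = 7.4/(2ω_n) = 0.44.

ω_n = 8.41 rad/s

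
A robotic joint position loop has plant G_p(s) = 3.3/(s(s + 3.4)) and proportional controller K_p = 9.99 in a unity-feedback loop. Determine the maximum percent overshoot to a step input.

The closed-loop denominator s² + 3.4s + 32.97 gives ω_n = √32.97 = 5.742 and ζ = 3.4/(2ω_n) = 0.2961.
%OS = 100·exp(−πζ/√(1−ζ²)) = 100·exp(−π·0.2961/√0.9123) = 37.8%.

37.8%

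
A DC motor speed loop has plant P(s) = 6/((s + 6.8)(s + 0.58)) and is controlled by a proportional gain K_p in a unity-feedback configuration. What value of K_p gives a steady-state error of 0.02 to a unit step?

K_p = 32.2

Steady-state error for a unit step on this type-0 loop is 1/(1 + K_p·P(0)).
P(0) = 1.521. Require 1/(1 + K_p·1.521) = 0.02, so 1 + 1.521·K_p = 50.
K_p = (50 − 1)/1.521 = 32.2.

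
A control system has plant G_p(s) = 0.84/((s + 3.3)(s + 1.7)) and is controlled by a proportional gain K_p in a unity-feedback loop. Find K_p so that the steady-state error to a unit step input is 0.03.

K_p = 216

Steady-state error for a unit step on this type-0 loop is 1/(1 + K_p·G_p(0)).
G_p(0) = 0.1497. Require 1/(1 + K_p·0.1497) = 0.03, so 1 + 0.1497·K_p = 33.33.
K_p = (33.33 − 1)/0.1497 = 216.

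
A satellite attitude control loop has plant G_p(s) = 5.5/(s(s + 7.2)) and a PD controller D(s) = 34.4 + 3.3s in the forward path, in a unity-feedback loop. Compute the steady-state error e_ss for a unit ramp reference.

0.0381

The loop has one pole at the origin (type 1). Velocity error constant K_v = lim_{s→0} s·D(s)G_p(s) = 34.4·5.5/7.2 = 26.28.
Steady-state error to a unit ramp: e_ss = 1/K_v = 0.0381.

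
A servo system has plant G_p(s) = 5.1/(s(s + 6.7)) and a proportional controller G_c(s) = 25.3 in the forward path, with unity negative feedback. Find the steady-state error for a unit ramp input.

The loop has one pole at the origin (type 1). Velocity error constant K_v = lim_{s→0} s·G_c(s)G_p(s) = 25.3·5.1/6.7 = 19.26.
Steady-state error to a unit ramp: e_ss = 1/K_v = 0.0519.

0.0519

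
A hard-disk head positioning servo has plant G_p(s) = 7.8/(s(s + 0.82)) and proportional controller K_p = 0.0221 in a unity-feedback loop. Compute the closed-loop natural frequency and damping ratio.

ω_n = 0.415 rad/s, ζ = 0.988

1 + K_p·G_p(s) = 0 gives s² + 0.82s + 0.1724 = 0.
So ω_n² = 0.1724 ⇒ ω_n = 0.4152 rad/s, and ζ = 0.82/(2ω_n) = 0.988.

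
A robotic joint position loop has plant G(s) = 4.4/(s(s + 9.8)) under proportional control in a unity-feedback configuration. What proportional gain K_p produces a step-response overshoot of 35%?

K_p = 54.3

From %OS = 100·exp(−πζ/√(1−ζ²)) = 35%, ζ = −ln(0.35)/√(π²+ln²(0.35)) = 0.3169.
Characteristic equation s² + 9.8s + 4.4K_p = 0 gives ζ = 9.8/(2√(4.4K_p)).
Setting ζ = 0.3169: √(4.4K_p) = 9.8/(2·0.3169) = 15.46, so K_p = 239/4.4 = 54.3.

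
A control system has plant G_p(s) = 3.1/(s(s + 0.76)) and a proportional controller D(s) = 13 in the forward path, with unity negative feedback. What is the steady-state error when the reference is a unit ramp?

0.0189

The loop has one pole at the origin (type 1). Velocity error constant K_v = lim_{s→0} s·D(s)G_p(s) = 13·3.1/0.76 = 53.03.
Steady-state error to a unit ramp: e_ss = 1/K_v = 0.0189.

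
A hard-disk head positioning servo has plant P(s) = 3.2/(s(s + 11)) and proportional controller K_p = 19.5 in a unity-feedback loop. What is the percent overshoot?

4.75%

Closed-loop characteristic equation: s² + 11s + 62.4 = 0, so ω_n = 7.899 rad/s and ζ = 11/(2·7.899) = 0.6963.
%OS = 100·exp(−πζ/√(1−ζ²)) = 100·exp(−π·0.6963/√0.5152) = 4.75%.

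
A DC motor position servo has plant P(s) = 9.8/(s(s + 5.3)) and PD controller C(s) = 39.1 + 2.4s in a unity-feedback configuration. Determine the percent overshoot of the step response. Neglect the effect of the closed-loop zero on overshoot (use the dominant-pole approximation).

Forward path: (39.1 + 2.4s)·9.8/(s(s+5.3)). The closed-loop characteristic equation is s² + (5.3 + 9.8·2.4)s + 9.8·39.1 = 0.
That is s² + 28.82s + 383.2 = 0, so ω_n = 19.57 rad/s and ζ = 28.82/(2·19.57) = 0.7361.
%OS = 100·exp(−πζ/√(1−ζ²)) = 3.28%.

3.28%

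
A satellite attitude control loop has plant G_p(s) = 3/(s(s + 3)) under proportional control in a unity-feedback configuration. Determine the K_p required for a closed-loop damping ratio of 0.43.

Closed-loop characteristic equation: s² + 3s + K_p·3 = 0.
So ω_n = √(3K_p) and 2ζω_n = 3, giving ζ = 3/(2√(3K_p)).
Setting ζ = 0.43: √(3K_p) = 3/(2·0.43) = 3.488, so K_p = 12.17/3 = 4.06.

K_p = 4.06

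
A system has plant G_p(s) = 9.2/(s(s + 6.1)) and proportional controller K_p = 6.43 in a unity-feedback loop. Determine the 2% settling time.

The closed-loop denominator s² + 6.1s + 59.16 gives ω_n = √59.16 = 7.691 and ζ = 6.1/(2ω_n) = 0.3966.
2% settling time T_s ≈ 4/(ζω_n) = 4/3.05 = 1.31 s.

T_s ≈ 1.31 s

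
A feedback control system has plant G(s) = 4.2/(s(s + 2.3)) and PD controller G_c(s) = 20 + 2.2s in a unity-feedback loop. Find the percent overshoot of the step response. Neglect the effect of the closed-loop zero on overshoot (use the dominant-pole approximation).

7.84%

Forward path: (20 + 2.2s)·4.2/(s(s+2.3)). The closed-loop characteristic equation is s² + (2.3 + 4.2·2.2)s + 4.2·20 = 0.
That is s² + 11.54s + 84 = 0, so ω_n = 9.165 rad/s and ζ = 11.54/(2·9.165) = 0.6296.
%OS = 100·exp(−πζ/√(1−ζ²)) = 7.84%.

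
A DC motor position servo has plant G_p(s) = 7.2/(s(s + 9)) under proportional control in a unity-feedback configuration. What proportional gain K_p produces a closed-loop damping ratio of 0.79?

K_p = 4.51

Closed-loop characteristic equation: s² + 9s + K_p·7.2 = 0.
So ω_n = √(7.2K_p) and 2ζω_n = 9, giving ζ = 9/(2√(7.2K_p)).
Setting ζ = 0.79: √(7.2K_p) = 9/(2·0.79) = 5.696, so K_p = 32.45/7.2 = 4.51.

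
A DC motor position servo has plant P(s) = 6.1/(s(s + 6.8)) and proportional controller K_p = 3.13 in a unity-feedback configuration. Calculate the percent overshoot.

2.04%

From 1 + K_pP(s) = 0: s² + 6.8s + 19.09 = 0 ⇒ ω_n = 4.37, ζ = 0.7781.
%OS = 100·exp(−πζ/√(1−ζ²)) = 100·exp(−π·0.7781/√0.3945) = 2.04%.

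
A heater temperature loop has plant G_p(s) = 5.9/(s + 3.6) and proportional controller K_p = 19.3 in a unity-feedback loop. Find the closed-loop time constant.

Closed-loop transfer function: T(s) = K_p·G_p(s)/(1 + K_p·G_p(s)) = 113.9/(s + 3.6 + 113.9) = 113.9/(s + 117.5).
Time constant τ = 1/117.5 = 0.00851 s.

τ = 0.00851 s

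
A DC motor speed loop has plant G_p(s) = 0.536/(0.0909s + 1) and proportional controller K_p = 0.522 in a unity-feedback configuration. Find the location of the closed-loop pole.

s = -14.08

Closed loop: T(s) = K_p·G_p/(1+K_p·G_p) = 0.2798/(0.0909s + 1 + 0.2798), with pole at s = −(1 + 0.2798)/0.0909 = −14.08.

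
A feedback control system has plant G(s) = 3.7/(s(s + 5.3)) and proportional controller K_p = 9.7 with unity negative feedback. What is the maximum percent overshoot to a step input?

21.2%

Closed-loop characteristic equation: s² + 5.3s + 35.89 = 0, so ω_n = 5.991 rad/s and ζ = 5.3/(2·5.991) = 0.4423.
%OS = 100·exp(−πζ/√(1−ζ²)) = 100·exp(−π·0.4423/√0.8043) = 21.2%.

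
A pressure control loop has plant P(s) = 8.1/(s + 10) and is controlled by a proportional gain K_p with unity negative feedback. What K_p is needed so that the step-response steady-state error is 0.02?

For a type-0 loop with proportional control, e_ss = 1/(1 + K_p·P(0)).
P(0) = 0.81. Require 1/(1 + K_p·0.81) = 0.02, so 1 + 0.81·K_p = 50.
K_p = (50 − 1)/0.81 = 60.5.

K_p = 60.5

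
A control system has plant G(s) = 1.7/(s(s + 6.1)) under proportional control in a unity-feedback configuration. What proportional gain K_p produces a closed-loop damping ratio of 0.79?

Closed-loop characteristic equation: s² + 6.1s + K_p·1.7 = 0.
So ω_n = √(1.7K_p) and 2ζω_n = 6.1, giving ζ = 6.1/(2√(1.7K_p)).
Setting ζ = 0.79: √(1.7K_p) = 6.1/(2·0.79) = 3.861, so K_p = 14.91/1.7 = 8.77.

K_p = 8.77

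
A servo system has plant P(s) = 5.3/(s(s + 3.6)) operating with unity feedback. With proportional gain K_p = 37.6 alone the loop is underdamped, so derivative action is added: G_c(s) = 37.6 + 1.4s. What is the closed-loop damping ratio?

ζ = 0.39

Forward path: (37.6 + 1.4s)·5.3/(s(s+3.6)). The closed-loop characteristic equation is s² + (3.6 + 5.3·1.4)s + 5.3·37.6 = 0.
That is s² + 11.02s + 199.3 = 0, so ω_n = 14.12 rad/s and ζ = 11.02/(2·14.12) = 0.3903.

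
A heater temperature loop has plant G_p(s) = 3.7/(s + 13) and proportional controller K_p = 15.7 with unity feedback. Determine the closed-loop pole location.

Closed-loop transfer function: T(s) = K_p·G_p(s)/(1 + K_p·G_p(s)) = 58.09/(s + 13 + 58.09) = 58.09/(s + 71.09).
The closed-loop pole is at s = −71.09.

s = -71.09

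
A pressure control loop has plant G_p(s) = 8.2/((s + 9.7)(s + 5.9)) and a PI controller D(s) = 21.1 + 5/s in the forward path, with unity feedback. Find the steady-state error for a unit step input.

0

The open loop D(s)G_p(s) has a pole at the origin (type 1), so the static position error constant is infinite and e_ss = 1/(1+∞) = 0.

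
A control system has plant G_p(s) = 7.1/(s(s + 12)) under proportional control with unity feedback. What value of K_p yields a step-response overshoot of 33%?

From %OS = 100·exp(−πζ/√(1−ζ²)) = 33%, ζ = −ln(0.33)/√(π²+ln²(0.33)) = 0.3328.
Characteristic equation s² + 12s + 7.1K_p = 0 gives ζ = 12/(2√(7.1K_p)).
Setting ζ = 0.3328: √(7.1K_p) = 12/(2·0.3328) = 18.03, so K_p = 325.1/7.1 = 45.8.

K_p = 45.8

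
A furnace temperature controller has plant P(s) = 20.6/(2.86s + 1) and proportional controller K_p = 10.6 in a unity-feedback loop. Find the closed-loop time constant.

τ = 0.013 s

Closed loop: T(s) = K_p·P/(1+K_p·P) = 218.4/(2.86s + 1 + 218.4), with pole at s = −(1 + 218.4)/2.86 = −76.7.
Closed-loop time constant τ = 1/76.7 = 0.013 s.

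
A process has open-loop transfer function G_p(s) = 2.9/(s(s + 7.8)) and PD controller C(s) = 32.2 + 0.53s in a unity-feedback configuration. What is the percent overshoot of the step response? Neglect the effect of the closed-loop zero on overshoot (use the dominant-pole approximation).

Forward path: (32.2 + 0.53s)·2.9/(s(s+7.8)). The closed-loop characteristic equation is s² + (7.8 + 2.9·0.53)s + 2.9·32.2 = 0.
That is s² + 9.337s + 93.38 = 0, so ω_n = 9.663 rad/s and ζ = 9.337/(2·9.663) = 0.4831.
%OS = 100·exp(−πζ/√(1−ζ²)) = 17.7%.

17.7%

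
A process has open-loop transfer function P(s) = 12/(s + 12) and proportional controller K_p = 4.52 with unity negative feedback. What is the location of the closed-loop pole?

Closed-loop transfer function: T(s) = K_p·P(s)/(1 + K_p·P(s)) = 54.24/(s + 12 + 54.24) = 54.24/(s + 66.24).
The closed-loop pole is at s = −66.24.

s = -66.24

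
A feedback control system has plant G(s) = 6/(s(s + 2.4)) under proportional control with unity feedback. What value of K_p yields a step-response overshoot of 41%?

From %OS = 100·exp(−πζ/√(1−ζ²)) = 41%, ζ = −ln(0.41)/√(π²+ln²(0.41)) = 0.273.
Characteristic equation s² + 2.4s + 6K_p = 0 gives ζ = 2.4/(2√(6K_p)).
Setting ζ = 0.273: √(6K_p) = 2.4/(2·0.273) = 4.395, so K_p = 19.32/6 = 3.22.

K_p = 3.22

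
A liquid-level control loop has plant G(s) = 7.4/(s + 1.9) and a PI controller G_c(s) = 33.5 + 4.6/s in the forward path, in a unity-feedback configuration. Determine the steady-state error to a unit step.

The open loop G_c(s)G(s) has a pole at the origin (type 1), so the static position error constant is infinite and e_ss = 1/(1+∞) = 0.

0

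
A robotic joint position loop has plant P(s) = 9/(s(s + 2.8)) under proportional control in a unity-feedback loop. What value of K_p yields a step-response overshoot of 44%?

K_p = 3.41

From %OS = 100·exp(−πζ/√(1−ζ²)) = 44%, ζ = −ln(0.44)/√(π²+ln²(0.44)) = 0.2528.
Characteristic equation s² + 2.8s + 9K_p = 0 gives ζ = 2.8/(2√(9K_p)).
Setting ζ = 0.2528: √(9K_p) = 2.8/(2·0.2528) = 5.537, so K_p = 30.66/9 = 3.41.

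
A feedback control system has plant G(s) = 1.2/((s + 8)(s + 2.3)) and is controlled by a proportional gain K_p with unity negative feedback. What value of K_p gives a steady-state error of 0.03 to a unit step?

K_p = 496

For a type-0 loop with proportional control, e_ss = 1/(1 + K_p·G(0)).
G(0) = 0.06522. Require 1/(1 + K_p·0.06522) = 0.03, so 1 + 0.06522·K_p = 33.33.
K_p = (33.33 − 1)/0.06522 = 496.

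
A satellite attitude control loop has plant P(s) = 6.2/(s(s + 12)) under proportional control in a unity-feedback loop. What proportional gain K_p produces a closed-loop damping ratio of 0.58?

K_p = 17.3

Closed-loop characteristic equation: s² + 12s + K_p·6.2 = 0.
So ω_n = √(6.2K_p) and 2ζω_n = 12, giving ζ = 12/(2√(6.2K_p)).
Setting ζ = 0.58: √(6.2K_p) = 12/(2·0.58) = 10.34, so K_p = 107/6.2 = 17.3.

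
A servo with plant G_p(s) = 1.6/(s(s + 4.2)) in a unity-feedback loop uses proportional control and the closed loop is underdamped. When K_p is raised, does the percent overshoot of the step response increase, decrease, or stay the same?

increase

ζ = 4.2/(2√(1.6K_p)) decreases as K_p grows; lower damping means more overshoot.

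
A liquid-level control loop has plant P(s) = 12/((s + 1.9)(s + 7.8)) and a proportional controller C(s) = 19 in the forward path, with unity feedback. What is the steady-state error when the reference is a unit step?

0.061

The loop is type 0. Static position error constant K_pos = C(0)·P(0) = 19·0.8097 = 15.38.
Steady-state error to a unit step: e_ss = 1/(1+K_pos) = 1/16.38 = 0.061.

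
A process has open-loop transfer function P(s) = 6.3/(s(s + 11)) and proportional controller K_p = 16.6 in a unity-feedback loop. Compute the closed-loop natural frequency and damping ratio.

1 + K_p·P(s) = 0 gives s² + 11s + 104.6 = 0.
Matching s² + 2ζω_n s + ω_n²: ω_n = √104.6 = 10.23 rad/s and 2ζω_n = 11, so ζ = 11/(2·10.23) = 0.538.

ω_n = 10.2 rad/s, ζ = 0.538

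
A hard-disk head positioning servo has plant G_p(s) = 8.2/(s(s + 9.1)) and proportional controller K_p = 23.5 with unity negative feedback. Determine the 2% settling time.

From 1 + K_pG_p(s) = 0: s² + 9.1s + 192.7 = 0 ⇒ ω_n = 13.88, ζ = 0.3278.
2% settling time T_s ≈ 4/(ζω_n) = 4/4.55 = 0.879 s.

T_s ≈ 0.879 s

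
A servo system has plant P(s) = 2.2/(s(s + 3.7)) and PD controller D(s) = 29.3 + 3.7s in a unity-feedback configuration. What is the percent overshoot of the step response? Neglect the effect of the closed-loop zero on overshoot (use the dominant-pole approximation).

Forward path: (29.3 + 3.7s)·2.2/(s(s+3.7)). The closed-loop characteristic equation is s² + (3.7 + 2.2·3.7)s + 2.2·29.3 = 0.
That is s² + 11.84s + 64.46 = 0, so ω_n = 8.029 rad/s and ζ = 11.84/(2·8.029) = 0.7374.
%OS = 100·exp(−πζ/√(1−ζ²)) = 3.24%.

3.24%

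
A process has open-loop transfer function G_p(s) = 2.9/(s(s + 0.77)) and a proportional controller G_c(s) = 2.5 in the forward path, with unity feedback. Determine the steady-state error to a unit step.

The open loop G_c(s)G_p(s) has a pole at the origin (type 1), so the static position error constant is infinite and e_ss = 1/(1+∞) = 0.

0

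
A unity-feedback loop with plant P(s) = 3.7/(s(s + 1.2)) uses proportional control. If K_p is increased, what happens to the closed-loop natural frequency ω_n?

increase

ω_n = √(3.7·K_p), which grows with K_p.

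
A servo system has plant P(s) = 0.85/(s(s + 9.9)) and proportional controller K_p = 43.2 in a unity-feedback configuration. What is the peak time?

T_p = 0.899 s

Closed-loop characteristic equation: s² + 9.9s + 36.72 = 0, so ω_n = 6.06 rad/s and ζ = 9.9/(2·6.06) = 0.8169.
Damped frequency ω_d = ω_n√(1−ζ²) = 3.495 rad/s, so peak time T_p = π/ω_d = 0.899 s.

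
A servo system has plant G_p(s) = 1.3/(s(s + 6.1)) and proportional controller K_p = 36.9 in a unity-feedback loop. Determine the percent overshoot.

21.4%

Closed-loop characteristic equation: s² + 6.1s + 47.97 = 0, so ω_n = 6.926 rad/s and ζ = 6.1/(2·6.926) = 0.4404.
%OS = 100·exp(−πζ/√(1−ζ²)) = 100·exp(−π·0.4404/√0.8061) = 21.4%.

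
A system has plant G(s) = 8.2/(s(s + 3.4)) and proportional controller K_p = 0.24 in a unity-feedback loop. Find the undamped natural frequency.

With unity feedback the closed-loop characteristic equation is s² + 3.4s + 0.24·8.2 = s² + 3.4s + 1.968 = 0.
Matching s² + 2ζω_n s + ω_n²: ω_n = √1.968 = 1.403 rad/s and 2ζω_n = 3.4, so ζ = 3.4/(2·1.403) = 1.21.

ω_n = 1.4 rad/s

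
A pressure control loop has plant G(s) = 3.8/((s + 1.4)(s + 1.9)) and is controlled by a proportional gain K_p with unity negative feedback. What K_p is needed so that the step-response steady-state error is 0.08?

K_p = 8.05

For a type-0 loop with proportional control, e_ss = 1/(1 + K_p·G(0)).
G(0) = 1.429. Require 1/(1 + K_p·1.429) = 0.08, so 1 + 1.429·K_p = 12.5.
K_p = (12.5 − 1)/1.429 = 8.05.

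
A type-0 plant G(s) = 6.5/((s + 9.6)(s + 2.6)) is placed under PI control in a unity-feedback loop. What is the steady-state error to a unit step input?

0

The PI controller's integrator makes the forward path type 1, so e_ss to a step is zero.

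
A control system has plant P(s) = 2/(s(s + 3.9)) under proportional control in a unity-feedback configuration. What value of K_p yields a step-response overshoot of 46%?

From %OS = 100·exp(−πζ/√(1−ζ²)) = 46%, ζ = −ln(0.46)/√(π²+ln²(0.46)) = 0.24.
Characteristic equation s² + 3.9s + 2K_p = 0 gives ζ = 3.9/(2√(2K_p)).
Setting ζ = 0.24: √(2K_p) = 3.9/(2·0.24) = 8.127, so K_p = 66.04/2 = 33.

K_p = 33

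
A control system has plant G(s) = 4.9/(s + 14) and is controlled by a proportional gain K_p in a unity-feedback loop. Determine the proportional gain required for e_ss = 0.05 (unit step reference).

K_p = 54.3

The loop is type 0, so e_ss(step) = 1/(1 + K_pos) with K_pos = K_p·G(0).
G(0) = 0.35. Require 1/(1 + K_p·0.35) = 0.05, so 1 + 0.35·K_p = 20.
K_p = (20 − 1)/0.35 = 54.3.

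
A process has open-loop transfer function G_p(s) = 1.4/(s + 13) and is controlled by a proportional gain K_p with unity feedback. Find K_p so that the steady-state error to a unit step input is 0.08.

K_p = 107

The loop is type 0, so e_ss(step) = 1/(1 + K_pos) with K_pos = K_p·G_p(0).
G_p(0) = 0.1077. Require 1/(1 + K_p·0.1077) = 0.08, so 1 + 0.1077·K_p = 12.5.
K_p = (12.5 − 1)/0.1077 = 107.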